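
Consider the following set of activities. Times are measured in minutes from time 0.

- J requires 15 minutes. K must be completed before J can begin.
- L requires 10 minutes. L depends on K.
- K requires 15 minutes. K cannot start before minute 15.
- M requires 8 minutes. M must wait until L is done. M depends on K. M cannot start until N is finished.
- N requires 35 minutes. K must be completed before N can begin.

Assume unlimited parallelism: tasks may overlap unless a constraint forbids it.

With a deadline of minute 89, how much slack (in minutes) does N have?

16

K cannot begin until its own release at minute 15. It runs from minute 15 to 15 + 15 = minute 30.
After K (finishes minute 30), N can start at minute 30 and finishes at minute 65.

Working backward from the deadline:
M has no dependents, so it just needs to finish by minute 89. Starting by 89 − 8 = minute 81 achieves that.
N feeds into M (must start by minute 81); so N must finish by minute 81 and therefore start by minute 46.
So N can start as early as minute 30 and as late as minute 46, giving 46 − 30 = 16 minutes of slack.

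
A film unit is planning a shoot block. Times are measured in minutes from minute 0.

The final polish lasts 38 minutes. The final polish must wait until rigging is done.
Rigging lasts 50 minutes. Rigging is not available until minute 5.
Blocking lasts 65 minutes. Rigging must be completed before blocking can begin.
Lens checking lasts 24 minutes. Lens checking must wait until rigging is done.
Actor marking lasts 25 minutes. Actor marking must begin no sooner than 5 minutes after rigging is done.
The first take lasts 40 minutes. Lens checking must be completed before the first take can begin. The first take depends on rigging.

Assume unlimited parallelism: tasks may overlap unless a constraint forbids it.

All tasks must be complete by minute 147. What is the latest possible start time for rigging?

The first take must finish by minute 147; it takes 40 minutes, so it must start by 147 − 40 = minute 107.
Lens checking has to be done before the first take (must start by minute 107). That means finishing by minute 107, i.e. starting by 107 − 24 = minute 83.
Blocking has no dependents, so it just needs to finish by minute 147. Starting by 147 − 65 = minute 82 achieves that.
Nothing follows actor marking; the deadline of minute 147 is its only limit. It must start by 147 − 25 = minute 122.
The final polish has no dependents, so it just needs to finish by minute 147. Starting by 147 − 38 = minute 109 achieves that.
Rigging must finish in time for lens checking (must start by minute 83); blocking (must start by minute 82); actor marking (must start by minute 122, minus 5-minute gap → minute 117); the final polish (must start by minute 109); the first take (must start by minute 107). The tightest is minute 82, so rigging must start by 82 − 50 = minute 32.

32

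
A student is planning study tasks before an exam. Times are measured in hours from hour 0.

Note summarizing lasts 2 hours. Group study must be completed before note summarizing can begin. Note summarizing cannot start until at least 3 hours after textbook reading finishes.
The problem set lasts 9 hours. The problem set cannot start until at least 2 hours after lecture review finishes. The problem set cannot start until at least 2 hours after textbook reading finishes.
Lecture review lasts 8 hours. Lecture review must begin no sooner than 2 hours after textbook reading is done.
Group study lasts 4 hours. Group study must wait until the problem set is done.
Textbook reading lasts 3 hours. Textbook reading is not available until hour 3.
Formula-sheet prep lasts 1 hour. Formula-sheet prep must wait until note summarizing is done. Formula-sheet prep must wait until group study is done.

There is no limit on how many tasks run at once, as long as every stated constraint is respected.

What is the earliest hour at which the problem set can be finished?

Textbook reading waits on its own release at hour 3, so it starts at hour 3 and finishes at 3 + 3 = hour 6.
Lecture review cannot begin until textbook reading (finishes hour 6, plus 2-hour gap → hour 8). It runs from hour 8 to 8 + 8 = hour 16.
The problem set cannot start until lecture review (finishes hour 16, plus 2-hour gap → hour 18); textbook reading (finishes hour 6, plus 2-hour gap → hour 8). The controlling bound is hour 18, so the problem set finishes at 18 + 9 = hour 27.

27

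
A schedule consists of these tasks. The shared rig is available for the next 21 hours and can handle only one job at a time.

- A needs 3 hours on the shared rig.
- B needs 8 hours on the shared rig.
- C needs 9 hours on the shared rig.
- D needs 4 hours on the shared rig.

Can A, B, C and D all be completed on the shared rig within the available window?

No

Running back to back, the jobs need 3 + 8 + 9 + 4 = 24 hours on the shared rig.
Since 24 > 21, they cannot all fit.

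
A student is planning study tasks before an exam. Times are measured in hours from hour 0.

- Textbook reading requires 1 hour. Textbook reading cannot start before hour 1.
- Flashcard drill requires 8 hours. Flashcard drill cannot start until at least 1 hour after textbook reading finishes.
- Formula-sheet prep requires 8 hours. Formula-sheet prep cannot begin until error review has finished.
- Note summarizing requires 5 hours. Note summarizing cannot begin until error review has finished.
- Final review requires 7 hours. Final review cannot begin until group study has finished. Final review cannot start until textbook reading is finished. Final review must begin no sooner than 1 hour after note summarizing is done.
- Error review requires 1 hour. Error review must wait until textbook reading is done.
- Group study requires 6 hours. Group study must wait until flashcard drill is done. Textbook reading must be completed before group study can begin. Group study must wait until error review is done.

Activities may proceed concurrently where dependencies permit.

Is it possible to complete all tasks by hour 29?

Yes

Textbook reading cannot begin until its own release at hour 1. It runs from hour 1 to 1 + 1 = hour 2.
Error review cannot begin until textbook reading (finishes hour 2). It runs from hour 2 to 2 + 1 = hour 3.
Formula-sheet prep waits on error review (finishes hour 3), so it starts at hour 3 and finishes at 3 + 8 = hour 11.
Note summarizing cannot begin until error review (finishes hour 3). It runs from hour 3 to 3 + 5 = hour 8.
Flashcard drill cannot begin until textbook reading (finishes hour 2, plus 1-hour gap → hour 3). It runs from hour 3 to 3 + 8 = hour 11.
Group study has to wait for flashcard drill (finishes hour 11); textbook reading (finishes hour 2); error review (finishes hour 3). The latest of these is hour 11, so group study runs hour 11 to 11 + 6 = hour 17.
Final review cannot start until group study (finishes hour 17); textbook reading (finishes hour 2); note summarizing (finishes hour 8, plus 1-hour gap → hour 9). The controlling bound is hour 17, so final review finishes at 17 + 7 = hour 24.
Every task is finished by hour 24, which is no later than the deadline of 29, so the schedule is feasible.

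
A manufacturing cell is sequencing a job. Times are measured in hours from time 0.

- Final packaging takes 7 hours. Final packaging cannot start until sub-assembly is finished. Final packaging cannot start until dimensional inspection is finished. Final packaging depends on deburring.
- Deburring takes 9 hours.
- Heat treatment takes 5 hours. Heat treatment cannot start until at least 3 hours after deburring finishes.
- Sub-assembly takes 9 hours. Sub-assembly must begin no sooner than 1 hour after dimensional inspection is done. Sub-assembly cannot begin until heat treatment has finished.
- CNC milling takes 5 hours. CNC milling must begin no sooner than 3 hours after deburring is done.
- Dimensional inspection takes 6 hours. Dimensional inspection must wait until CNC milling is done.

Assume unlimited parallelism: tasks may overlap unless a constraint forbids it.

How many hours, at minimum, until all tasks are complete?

Deburring has no prerequisites, so it starts at hour 0 and finishes at hour 9.
Heat treatment cannot begin until deburring (finishes hour 9, plus 3-hour gap → hour 12). It runs from hour 12 to 12 + 5 = hour 17.
After deburring (finishes hour 9, plus 3-hour gap → hour 12), CNC milling can start at hour 12 and finishes at hour 17.
Dimensional inspection cannot begin until CNC milling (finishes hour 17). It runs from hour 17 to 17 + 6 = hour 23.
Sub-assembly needs all of dimensional inspection (finishes hour 23, plus 1-hour gap → hour 24); heat treatment (finishes hour 17). That puts its earliest start at hour 24; it finishes at 24 + 9 = hour 33.
Final packaging cannot start until sub-assembly (finishes hour 33); dimensional inspection (finishes hour 23); deburring (finishes hour 9). The controlling bound is hour 33, so final packaging finishes at 33 + 7 = hour 40.
All tasks are finished once the last one completes. Finish times: Deburring at 9, CNC milling at 17, Heat treatment at 17, Dimensional inspection at 23, Sub-assembly at 33, Final packaging at 40. The latest is hour 40.

40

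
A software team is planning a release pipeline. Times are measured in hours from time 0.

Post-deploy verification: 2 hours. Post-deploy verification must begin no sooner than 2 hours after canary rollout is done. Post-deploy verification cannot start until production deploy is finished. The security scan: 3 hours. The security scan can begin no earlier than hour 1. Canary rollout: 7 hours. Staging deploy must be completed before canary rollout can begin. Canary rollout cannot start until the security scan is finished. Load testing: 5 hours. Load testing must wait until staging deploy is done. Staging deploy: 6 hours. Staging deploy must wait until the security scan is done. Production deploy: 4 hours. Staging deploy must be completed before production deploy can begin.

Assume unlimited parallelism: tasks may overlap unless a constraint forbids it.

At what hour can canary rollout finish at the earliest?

The security scan cannot begin until its own release at hour 1. It runs from hour 1 to 1 + 3 = hour 4.
After the security scan (finishes hour 4), staging deploy can start at hour 4 and finishes at hour 10.
Canary rollout cannot start until staging deploy (finishes hour 10); the security scan (finishes hour 4). The controlling bound is hour 10, so canary rollout finishes at 10 + 7 = hour 17.

17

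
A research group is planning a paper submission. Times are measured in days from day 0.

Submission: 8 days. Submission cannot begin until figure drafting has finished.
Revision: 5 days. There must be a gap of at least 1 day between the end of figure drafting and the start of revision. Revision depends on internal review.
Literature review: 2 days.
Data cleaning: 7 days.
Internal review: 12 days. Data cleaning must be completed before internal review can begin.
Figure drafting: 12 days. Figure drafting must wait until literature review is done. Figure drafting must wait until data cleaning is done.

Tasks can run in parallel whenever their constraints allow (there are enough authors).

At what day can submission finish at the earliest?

Data cleaning can start immediately at day 0; it finishes at day 7.
Literature review can start immediately at day 0; it finishes at day 2.
Figure drafting needs all of literature review (finishes day 2); data cleaning (finishes day 7). That puts its earliest start at day 7; it finishes at 7 + 12 = day 19.
After figure drafting (finishes day 19), submission can start at day 19 and finishes at day 27.

27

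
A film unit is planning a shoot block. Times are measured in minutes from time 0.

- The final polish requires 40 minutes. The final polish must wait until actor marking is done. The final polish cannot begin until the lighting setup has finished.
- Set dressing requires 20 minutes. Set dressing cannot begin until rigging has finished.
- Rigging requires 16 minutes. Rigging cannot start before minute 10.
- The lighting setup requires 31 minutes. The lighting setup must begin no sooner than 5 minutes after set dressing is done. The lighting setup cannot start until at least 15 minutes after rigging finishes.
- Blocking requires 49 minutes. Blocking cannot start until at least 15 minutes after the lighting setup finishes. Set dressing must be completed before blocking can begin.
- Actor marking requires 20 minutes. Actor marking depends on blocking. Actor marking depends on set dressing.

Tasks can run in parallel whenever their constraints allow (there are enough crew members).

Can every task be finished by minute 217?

Yes

Rigging waits on its own release at minute 10, so it starts at minute 10 and finishes at 10 + 16 = minute 26.
Set dressing cannot begin until rigging (finishes minute 26). It runs from minute 26 to 26 + 20 = minute 46.
The lighting setup needs all of set dressing (finishes minute 46, plus 5-minute gap → minute 51); rigging (finishes minute 26, plus 15-minute gap → minute 41). That puts its earliest start at minute 51; it finishes at 51 + 31 = minute 82.
Blocking needs all of the lighting setup (finishes minute 82, plus 15-minute gap → minute 97); set dressing (finishes minute 46). That puts its earliest start at minute 97; it finishes at 97 + 49 = minute 146.
Actor marking has to wait for blocking (finishes minute 146); set dressing (finishes minute 46). The latest of these is minute 146, so actor marking runs minute 146 to 146 + 20 = minute 166.
The final polish cannot start until actor marking (finishes minute 166); the lighting setup (finishes minute 82). The controlling bound is minute 166, so the final polish finishes at 166 + 40 = minute 206.
Every task is finished by minute 206, which is no later than the deadline of 217, so the schedule is feasible.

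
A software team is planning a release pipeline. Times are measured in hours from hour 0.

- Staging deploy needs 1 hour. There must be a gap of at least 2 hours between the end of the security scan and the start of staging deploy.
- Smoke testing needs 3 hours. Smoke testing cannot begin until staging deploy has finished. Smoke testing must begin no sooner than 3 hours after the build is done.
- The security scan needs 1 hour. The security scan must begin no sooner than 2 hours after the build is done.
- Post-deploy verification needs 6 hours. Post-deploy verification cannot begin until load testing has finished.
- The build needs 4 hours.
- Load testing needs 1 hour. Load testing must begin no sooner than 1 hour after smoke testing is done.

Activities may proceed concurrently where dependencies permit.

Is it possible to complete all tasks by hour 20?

No

The build can start immediately at hour 0; it finishes at hour 4.
The security scan waits on the build (finishes hour 4, plus 2-hour gap → hour 6), so it starts at hour 6 and finishes at 6 + 1 = hour 7.
Staging deploy waits on the security scan (finishes hour 7, plus 2-hour gap → hour 9), so it starts at hour 9 and finishes at 9 + 1 = hour 10.
For smoke testing: staging deploy (finishes hour 10); the build (finishes hour 4, plus 3-hour gap → hour 7). Taking the maximum gives a start of hour 10, and it finishes at 10 + 3 = hour 13.
Load testing waits on smoke testing (finishes hour 13, plus 1-hour gap → hour 14), so it starts at hour 14 and finishes at 14 + 1 = hour 15.
Post-deploy verification waits on load testing (finishes hour 15), so it starts at hour 15 and finishes at 15 + 6 = hour 21.
The earliest everything can be done is hour 21, which is after the deadline of 20, so it is not possible.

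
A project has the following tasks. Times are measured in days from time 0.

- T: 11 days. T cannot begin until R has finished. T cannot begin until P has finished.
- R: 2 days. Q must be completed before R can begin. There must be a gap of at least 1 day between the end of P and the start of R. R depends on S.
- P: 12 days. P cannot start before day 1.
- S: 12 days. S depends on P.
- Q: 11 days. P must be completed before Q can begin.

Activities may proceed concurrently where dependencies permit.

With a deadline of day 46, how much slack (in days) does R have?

8

P waits on its own release at day 1, so it starts at day 1 and finishes at 1 + 12 = day 13.
S cannot begin until P (finishes day 13). It runs from day 13 to 13 + 12 = day 25.
Q waits on P (finishes day 13), so it starts at day 13 and finishes at 13 + 11 = day 24.
For R: Q (finishes day 24); P (finishes day 13, plus 1-day gap → day 14); S (finishes day 25). Taking the maximum gives a start of day 25, and it finishes at 25 + 2 = day 27.

Working backward from the deadline:
T must finish by day 46; it takes 11 days, so it must start by 46 − 11 = day 35.
R must finish before T (must start by day 35). With a 2-day duration, R must start by 35 − 2 = day 33.
So R can start as early as day 25 and as late as day 33, giving 33 − 25 = 8 days of slack.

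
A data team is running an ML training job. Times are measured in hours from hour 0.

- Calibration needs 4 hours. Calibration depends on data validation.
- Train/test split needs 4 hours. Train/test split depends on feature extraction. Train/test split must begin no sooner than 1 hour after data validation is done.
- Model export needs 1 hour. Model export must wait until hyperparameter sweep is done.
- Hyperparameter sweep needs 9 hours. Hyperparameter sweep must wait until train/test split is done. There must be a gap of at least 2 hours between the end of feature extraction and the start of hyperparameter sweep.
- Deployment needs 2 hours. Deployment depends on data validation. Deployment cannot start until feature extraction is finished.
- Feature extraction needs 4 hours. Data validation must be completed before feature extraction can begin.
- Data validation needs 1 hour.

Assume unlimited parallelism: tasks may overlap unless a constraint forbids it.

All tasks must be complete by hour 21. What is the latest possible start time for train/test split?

To finish by hour 21, model export (duration 1) must start no later than hour 20.
Since model export (must start by hour 20) depends on it, hyperparameter sweep must finish by hour 20. Backing off its 9-hour duration gives a latest start of hour 11.
Since hyperparameter sweep (must start by hour 11) depends on it, train/test split must finish by hour 11. Backing off its 4-hour duration gives a latest start of hour 7.

7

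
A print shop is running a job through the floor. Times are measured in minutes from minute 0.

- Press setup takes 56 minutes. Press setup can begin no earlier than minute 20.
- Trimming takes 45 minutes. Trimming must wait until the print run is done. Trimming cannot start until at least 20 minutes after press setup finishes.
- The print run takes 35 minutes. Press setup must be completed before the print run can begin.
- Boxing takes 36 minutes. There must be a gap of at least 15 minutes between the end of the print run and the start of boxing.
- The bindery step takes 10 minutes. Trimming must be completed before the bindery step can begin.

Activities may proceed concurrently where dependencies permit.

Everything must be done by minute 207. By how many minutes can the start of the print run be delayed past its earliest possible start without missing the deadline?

After its own release at minute 20, press setup can start at minute 20 and finishes at minute 76.
After press setup (finishes minute 76), the print run can start at minute 76 and finishes at minute 111.

Working backward from the deadline:
The bindery step must finish by minute 207; it takes 10 minutes, so it must start by 207 − 10 = minute 197.
Since the bindery step (must start by minute 197) depends on it, trimming must finish by minute 197. Backing off its 45-minute duration gives a latest start of minute 152.
Boxing must finish by minute 207; it takes 36 minutes, so it must start by 207 − 36 = minute 171.
The print run must finish in time for trimming (must start by minute 152); boxing (must start by minute 171, minus 15-minute gap → minute 156). The tightest is minute 152, so the print run must start by 152 − 35 = minute 117.
So the print run can start as early as minute 76 and as late as minute 117, giving 117 − 76 = 41 minutes of slack.

41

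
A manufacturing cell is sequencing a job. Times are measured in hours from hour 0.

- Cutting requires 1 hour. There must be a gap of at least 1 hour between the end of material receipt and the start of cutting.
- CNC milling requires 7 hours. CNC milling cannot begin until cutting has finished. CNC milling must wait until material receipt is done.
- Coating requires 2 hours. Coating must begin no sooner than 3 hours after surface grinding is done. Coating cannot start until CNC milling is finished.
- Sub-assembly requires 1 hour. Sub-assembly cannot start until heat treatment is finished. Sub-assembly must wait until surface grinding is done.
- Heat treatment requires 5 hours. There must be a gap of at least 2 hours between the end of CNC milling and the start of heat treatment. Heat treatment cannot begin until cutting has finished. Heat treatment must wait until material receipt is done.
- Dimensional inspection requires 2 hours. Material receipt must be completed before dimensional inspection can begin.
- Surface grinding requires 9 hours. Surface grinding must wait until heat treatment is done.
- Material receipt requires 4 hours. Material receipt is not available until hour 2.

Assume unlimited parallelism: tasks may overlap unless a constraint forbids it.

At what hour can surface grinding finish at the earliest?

31

Material receipt waits on its own release at hour 2, so it starts at hour 2 and finishes at 2 + 4 = hour 6.
After material receipt (finishes hour 6, plus 1-hour gap → hour 7), cutting can start at hour 7 and finishes at hour 8.
CNC milling cannot start until cutting (finishes hour 8); material receipt (finishes hour 6). The controlling bound is hour 8, so CNC milling finishes at 8 + 7 = hour 15.
Heat treatment cannot start until CNC milling (finishes hour 15, plus 2-hour gap → hour 17); cutting (finishes hour 8); material receipt (finishes hour 6). The controlling bound is hour 17, so heat treatment finishes at 17 + 5 = hour 22.
Surface grinding cannot begin until heat treatment (finishes hour 22). It runs from hour 22 to 22 + 9 = hour 31.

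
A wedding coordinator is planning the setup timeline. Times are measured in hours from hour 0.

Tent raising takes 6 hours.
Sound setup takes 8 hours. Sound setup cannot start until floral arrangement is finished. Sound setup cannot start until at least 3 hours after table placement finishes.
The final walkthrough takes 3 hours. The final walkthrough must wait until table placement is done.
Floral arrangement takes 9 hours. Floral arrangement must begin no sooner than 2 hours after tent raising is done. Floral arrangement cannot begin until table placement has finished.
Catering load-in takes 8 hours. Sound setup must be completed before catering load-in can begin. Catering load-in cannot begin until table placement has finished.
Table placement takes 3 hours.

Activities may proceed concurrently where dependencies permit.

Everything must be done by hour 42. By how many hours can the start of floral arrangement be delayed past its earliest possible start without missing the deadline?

9

Nothing blocks table placement, so it runs from hour 0 to hour 3.
Nothing blocks tent raising, so it runs from hour 0 to hour 6.
Floral arrangement cannot start until tent raising (finishes hour 6, plus 2-hour gap → hour 8); table placement (finishes hour 3). The controlling bound is hour 8, so floral arrangement finishes at 8 + 9 = hour 17.

Working backward from the deadline:
Catering load-in must finish by hour 42; it takes 8 hours, so it must start by 42 − 8 = hour 34.
Sound setup has to be done before catering load-in (must start by hour 34). That means finishing by hour 34, i.e. starting by 34 − 8 = hour 26.
Floral arrangement must finish before sound setup (must start by hour 26). With a 9-hour duration, floral arrangement must start by 26 − 9 = hour 17.
So floral arrangement can start as early as hour 8 and as late as hour 17, giving 17 − 8 = 9 hours of slack.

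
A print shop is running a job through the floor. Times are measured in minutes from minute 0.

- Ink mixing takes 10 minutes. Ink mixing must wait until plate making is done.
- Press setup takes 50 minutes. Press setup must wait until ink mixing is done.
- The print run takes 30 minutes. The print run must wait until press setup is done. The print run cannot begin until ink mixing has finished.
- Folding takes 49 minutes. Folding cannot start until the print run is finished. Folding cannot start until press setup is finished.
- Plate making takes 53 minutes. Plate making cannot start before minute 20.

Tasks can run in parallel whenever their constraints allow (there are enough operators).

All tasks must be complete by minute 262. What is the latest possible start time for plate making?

To finish by minute 262, folding (duration 49) must start no later than minute 213.
The print run must finish before folding (must start by minute 213). With a 30-minute duration, the print run must start by 213 − 30 = minute 183.
Press setup feeds the print run (must start by minute 183); folding (must start by minute 213). Taking the minimum, press setup must finish by minute 183 and start by 183 − 50 = minute 133.
For ink mixing: press setup (must start by minute 133); the print run (must start by minute 183). The most restrictive is minute 133; with a 10-minute duration, ink mixing must start by minute 123.
Plate making has to be done before ink mixing (must start by minute 123). That means finishing by minute 123, i.e. starting by 123 − 53 = minute 70.

70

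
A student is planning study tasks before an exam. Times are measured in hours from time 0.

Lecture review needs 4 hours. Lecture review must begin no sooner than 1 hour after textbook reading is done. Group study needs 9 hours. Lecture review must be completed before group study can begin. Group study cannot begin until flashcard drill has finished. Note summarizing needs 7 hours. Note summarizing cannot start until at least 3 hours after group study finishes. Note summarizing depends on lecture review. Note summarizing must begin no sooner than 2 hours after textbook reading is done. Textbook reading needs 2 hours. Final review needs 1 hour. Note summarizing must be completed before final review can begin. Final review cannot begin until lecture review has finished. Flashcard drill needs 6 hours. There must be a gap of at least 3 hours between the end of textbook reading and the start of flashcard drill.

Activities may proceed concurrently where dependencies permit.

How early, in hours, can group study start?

Nothing blocks textbook reading, so it runs from hour 0 to hour 2.
After textbook reading (finishes hour 2, plus 3-hour gap → hour 5), flashcard drill can start at hour 5 and finishes at hour 11.
Lecture review waits on textbook reading (finishes hour 2, plus 1-hour gap → hour 3), so it starts at hour 3 and finishes at 3 + 4 = hour 7.
Group study waits on lecture review (finishes hour 7); flashcard drill (finishes hour 11). The latest of these is hour 11, which is the earliest group study can start.

11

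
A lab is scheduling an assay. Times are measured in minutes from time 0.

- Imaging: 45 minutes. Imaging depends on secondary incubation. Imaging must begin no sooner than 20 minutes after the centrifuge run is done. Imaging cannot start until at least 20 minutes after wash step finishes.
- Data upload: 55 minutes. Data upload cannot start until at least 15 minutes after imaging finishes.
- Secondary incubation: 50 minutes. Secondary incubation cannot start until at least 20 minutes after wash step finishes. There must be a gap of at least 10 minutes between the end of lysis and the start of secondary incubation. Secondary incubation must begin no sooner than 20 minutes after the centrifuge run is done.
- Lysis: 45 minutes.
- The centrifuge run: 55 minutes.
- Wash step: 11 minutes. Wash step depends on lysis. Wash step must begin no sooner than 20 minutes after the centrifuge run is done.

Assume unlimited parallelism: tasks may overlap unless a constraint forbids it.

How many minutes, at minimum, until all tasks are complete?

271

Nothing blocks the centrifuge run, so it runs from minute 0 to minute 55.
Lysis has no prerequisites, so it starts at minute 0 and finishes at minute 45.
Wash step has to wait for lysis (finishes minute 45); the centrifuge run (finishes minute 55, plus 20-minute gap → minute 75). The latest of these is minute 75, so wash step runs minute 75 to 75 + 11 = minute 86.
For secondary incubation: wash step (finishes minute 86, plus 20-minute gap → minute 106); lysis (finishes minute 45, plus 10-minute gap → minute 55); the centrifuge run (finishes minute 55, plus 20-minute gap → minute 75). Taking the maximum gives a start of minute 106, and it finishes at 106 + 50 = minute 156.
Imaging cannot start until secondary incubation (finishes minute 156); the centrifuge run (finishes minute 55, plus 20-minute gap → minute 75); wash step (finishes minute 86, plus 20-minute gap → minute 106). The controlling bound is minute 156, so imaging finishes at 156 + 45 = minute 201.
Data upload cannot begin until imaging (finishes minute 201, plus 15-minute gap → minute 216). It runs from minute 216 to 216 + 55 = minute 271.
All tasks are finished once the last one completes. Finish times: Lysis at 45, The centrifuge run at 55, Wash step at 86, Secondary incubation at 156, Imaging at 201, Data upload at 271. The latest is minute 271.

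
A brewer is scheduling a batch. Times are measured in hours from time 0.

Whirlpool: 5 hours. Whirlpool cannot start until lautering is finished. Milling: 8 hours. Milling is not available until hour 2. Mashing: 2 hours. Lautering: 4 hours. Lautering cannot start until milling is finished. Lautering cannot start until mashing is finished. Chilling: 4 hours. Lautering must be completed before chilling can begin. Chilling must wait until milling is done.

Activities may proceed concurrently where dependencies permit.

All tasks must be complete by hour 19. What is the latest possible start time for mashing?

To finish by hour 19, whirlpool (duration 5) must start no later than hour 14.
To finish by hour 19, chilling (duration 4) must start no later than hour 15.
For lautering: whirlpool (must start by hour 14); chilling (must start by hour 15). The most restrictive is hour 14; with a 4-hour duration, lautering must start by hour 10.
Since lautering (must start by hour 10) depends on it, mashing must finish by hour 10. Backing off its 2-hour duration gives a latest start of hour 8.

8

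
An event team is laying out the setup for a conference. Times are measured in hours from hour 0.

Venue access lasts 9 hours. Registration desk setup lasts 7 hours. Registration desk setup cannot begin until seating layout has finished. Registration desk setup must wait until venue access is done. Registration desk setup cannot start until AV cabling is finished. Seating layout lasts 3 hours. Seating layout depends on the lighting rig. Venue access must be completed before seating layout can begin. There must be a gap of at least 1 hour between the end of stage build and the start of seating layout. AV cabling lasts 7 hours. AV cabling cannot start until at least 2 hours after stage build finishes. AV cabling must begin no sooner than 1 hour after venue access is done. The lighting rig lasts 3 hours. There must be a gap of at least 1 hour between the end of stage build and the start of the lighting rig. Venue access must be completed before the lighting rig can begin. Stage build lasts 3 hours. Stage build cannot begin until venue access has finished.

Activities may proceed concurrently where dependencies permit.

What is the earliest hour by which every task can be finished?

Venue access has no prerequisites, so it starts at hour 0 and finishes at hour 9.
Stage build waits on venue access (finishes hour 9), so it starts at hour 9 and finishes at 9 + 3 = hour 12.
AV cabling has to wait for stage build (finishes hour 12, plus 2-hour gap → hour 14); venue access (finishes hour 9, plus 1-hour gap → hour 10). The latest of these is hour 14, so AV cabling runs hour 14 to 14 + 7 = hour 21.
The lighting rig needs all of stage build (finishes hour 12, plus 1-hour gap → hour 13); venue access (finishes hour 9). That puts its earliest start at hour 13; it finishes at 13 + 3 = hour 16.
Seating layout cannot start until the lighting rig (finishes hour 16); venue access (finishes hour 9); stage build (finishes hour 12, plus 1-hour gap → hour 13). The controlling bound is hour 16, so seating layout finishes at 16 + 3 = hour 19.
Registration desk setup cannot start until seating layout (finishes hour 19); venue access (finishes hour 9); AV cabling (finishes hour 21). The controlling bound is hour 21, so registration desk setup finishes at 21 + 7 = hour 28.
All tasks are finished once the last one completes. Finish times: Venue access at 9, Stage build at 12, The lighting rig at 16, AV cabling at 21, Seating layout at 19, Registration desk setup at 28. The latest is hour 28.

28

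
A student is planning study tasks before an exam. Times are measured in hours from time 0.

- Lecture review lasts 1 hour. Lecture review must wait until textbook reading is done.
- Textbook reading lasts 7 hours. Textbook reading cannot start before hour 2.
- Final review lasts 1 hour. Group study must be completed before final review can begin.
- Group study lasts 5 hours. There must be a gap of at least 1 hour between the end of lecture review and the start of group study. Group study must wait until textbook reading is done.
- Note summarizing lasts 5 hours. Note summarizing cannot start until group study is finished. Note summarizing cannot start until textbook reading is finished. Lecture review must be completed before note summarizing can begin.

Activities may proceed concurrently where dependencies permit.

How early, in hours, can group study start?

11

After its own release at hour 2, textbook reading can start at hour 2 and finishes at hour 9.
Lecture review waits on textbook reading (finishes hour 9), so it starts at hour 9 and finishes at 9 + 1 = hour 10.
Group study waits on lecture review (finishes hour 10, plus 1-hour gap → hour 11); textbook reading (finishes hour 9). The latest of these is hour 11, which is the earliest group study can start.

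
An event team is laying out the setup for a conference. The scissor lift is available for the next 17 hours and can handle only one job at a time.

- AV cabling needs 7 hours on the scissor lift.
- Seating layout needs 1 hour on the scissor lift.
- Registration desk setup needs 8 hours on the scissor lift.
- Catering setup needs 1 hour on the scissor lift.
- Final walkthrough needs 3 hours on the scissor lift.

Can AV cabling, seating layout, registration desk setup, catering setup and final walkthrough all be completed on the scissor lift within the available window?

Running back to back, the jobs need 7 + 1 + 8 + 1 + 3 = 20 hours on the scissor lift.
Since 20 > 17, they cannot all fit.

No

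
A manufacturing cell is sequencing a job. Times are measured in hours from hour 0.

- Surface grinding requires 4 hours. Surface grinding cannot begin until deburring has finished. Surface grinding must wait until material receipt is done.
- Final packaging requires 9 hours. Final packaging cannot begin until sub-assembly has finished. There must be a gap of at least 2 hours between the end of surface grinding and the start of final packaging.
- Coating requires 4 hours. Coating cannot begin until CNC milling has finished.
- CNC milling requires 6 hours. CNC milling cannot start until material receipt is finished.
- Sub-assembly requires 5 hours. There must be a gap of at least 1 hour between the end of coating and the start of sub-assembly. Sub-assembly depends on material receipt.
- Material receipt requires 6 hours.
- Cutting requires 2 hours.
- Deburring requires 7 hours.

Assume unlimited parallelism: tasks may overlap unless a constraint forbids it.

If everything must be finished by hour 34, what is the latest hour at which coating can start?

15

To finish by hour 34, final packaging (duration 9) must start no later than hour 25.
Since final packaging (must start by hour 25) depends on it, sub-assembly must finish by hour 25. Backing off its 5-hour duration gives a latest start of hour 20.
Since sub-assembly (must start by hour 20, minus 1-hour gap → hour 19) depends on it, coating must finish by hour 19. Backing off its 4-hour duration gives a latest start of hour 15.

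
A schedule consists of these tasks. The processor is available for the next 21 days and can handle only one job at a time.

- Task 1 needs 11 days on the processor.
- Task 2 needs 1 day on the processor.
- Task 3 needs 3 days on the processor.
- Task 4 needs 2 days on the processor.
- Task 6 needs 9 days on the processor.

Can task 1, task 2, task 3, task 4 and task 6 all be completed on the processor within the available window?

Running back to back, the jobs need 11 + 1 + 3 + 2 + 9 = 26 days on the processor.
Since 26 > 21, they cannot all fit.

No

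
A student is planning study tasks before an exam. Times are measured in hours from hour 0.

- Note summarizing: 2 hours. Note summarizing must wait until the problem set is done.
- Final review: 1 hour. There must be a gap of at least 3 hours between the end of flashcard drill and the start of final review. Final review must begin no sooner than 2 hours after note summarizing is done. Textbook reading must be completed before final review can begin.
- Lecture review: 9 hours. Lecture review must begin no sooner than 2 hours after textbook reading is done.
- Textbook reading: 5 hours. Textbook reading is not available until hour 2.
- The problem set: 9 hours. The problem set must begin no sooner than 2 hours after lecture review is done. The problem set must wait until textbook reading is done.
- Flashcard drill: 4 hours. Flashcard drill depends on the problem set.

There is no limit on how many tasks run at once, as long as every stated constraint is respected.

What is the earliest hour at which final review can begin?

36

After its own release at hour 2, textbook reading can start at hour 2 and finishes at hour 7.
Lecture review cannot begin until textbook reading (finishes hour 7, plus 2-hour gap → hour 9). It runs from hour 9 to 9 + 9 = hour 18.
The problem set cannot start until lecture review (finishes hour 18, plus 2-hour gap → hour 20); textbook reading (finishes hour 7). The controlling bound is hour 20, so the problem set finishes at 20 + 9 = hour 29.
Note summarizing waits on the problem set (finishes hour 29), so it starts at hour 29 and finishes at 29 + 2 = hour 31.
After the problem set (finishes hour 29), flashcard drill can start at hour 29 and finishes at hour 33.
Final review waits on flashcard drill (finishes hour 33, plus 3-hour gap → hour 36); note summarizing (finishes hour 31, plus 2-hour gap → hour 33); textbook reading (finishes hour 7). The latest of these is hour 36, which is the earliest final review can start.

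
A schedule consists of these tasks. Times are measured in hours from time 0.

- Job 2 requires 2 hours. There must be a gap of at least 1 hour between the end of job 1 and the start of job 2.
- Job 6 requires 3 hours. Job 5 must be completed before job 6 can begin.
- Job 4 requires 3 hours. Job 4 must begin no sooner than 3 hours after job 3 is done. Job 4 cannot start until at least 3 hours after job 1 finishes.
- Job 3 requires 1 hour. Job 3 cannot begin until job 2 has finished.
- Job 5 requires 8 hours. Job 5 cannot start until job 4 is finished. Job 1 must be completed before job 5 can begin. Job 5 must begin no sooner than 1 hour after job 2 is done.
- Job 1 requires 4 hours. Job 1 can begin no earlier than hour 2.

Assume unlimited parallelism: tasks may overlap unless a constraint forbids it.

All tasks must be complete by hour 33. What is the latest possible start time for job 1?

Nothing follows job 6; the deadline of hour 33 is its only limit. It must start by 33 − 3 = hour 30.
Since job 6 (must start by hour 30) depends on it, job 5 must finish by hour 30. Backing off its 8-hour duration gives a latest start of hour 22.
Job 4 must finish before job 5 (must start by hour 22). With a 3-hour duration, job 4 must start by 22 − 3 = hour 19.
Job 3 has to be done before job 4 (must start by hour 19, minus 3-hour gap → hour 16). That means finishing by hour 16, i.e. starting by 16 − 1 = hour 15.
For job 2: job 3 (must start by hour 15); job 5 (must start by hour 22, minus 1-hour gap → hour 21). The most restrictive is hour 15; with a 2-hour duration, job 2 must start by hour 13.
Job 1 must finish in time for job 2 (must start by hour 13, minus 1-hour gap → hour 12); job 4 (must start by hour 19, minus 3-hour gap → hour 16); job 5 (must start by hour 22). The tightest is hour 12, so job 1 must start by 12 − 4 = hour 8.

8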